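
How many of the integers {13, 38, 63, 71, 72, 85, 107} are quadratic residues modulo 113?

4

(13/113) = +1 → QR.
(38/113) = -1 → non-residue.
(63/113) = +1 → QR.
(71/113) = -1 → non-residue.
(72/113) = +1 → QR.
(85/113) = +1 → QR.
(107/113) = -1 → non-residue.
Total quadratic residues among the 7: 4.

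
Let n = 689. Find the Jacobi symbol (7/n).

Reciprocity: 7 ≡ 3 and 689 ≡ 1 (mod 4), so (7/689) = +(689/7).
Reduce top mod 7: now compute (3/7).
Reciprocity: 3 ≡ 3 and 7 ≡ 3 (mod 4), so (3/7) = −(7/3).
Reduce top mod 3: now compute (1/3).
Reached (1/3) = 1. Collecting the sign flips along the way, the symbol is -1.

-1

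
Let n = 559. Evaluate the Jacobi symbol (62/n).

Pull out 2: since 559 ≡ 7 (mod 8), (2/559) = +1.
Reciprocity: 31 ≡ 3 and 559 ≡ 3 (mod 4), so (31/559) = −(559/31).
Reduce top mod 31: now compute (1/31).
Reached (1/31) = 1. Collecting the sign flips along the way, the symbol is -1.

-1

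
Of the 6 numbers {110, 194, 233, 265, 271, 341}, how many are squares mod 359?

2

(110/359) = +1 → QR.
(194/359) = -1 → non-residue.
(233/359) = +1 → QR.
(265/359) = -1 → non-residue.
(271/359) = -1 → non-residue.
(341/359) = -1 → non-residue.
Total quadratic residues among the 6: 2.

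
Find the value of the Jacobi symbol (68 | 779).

-1

Pull out 2^2: since 779 ≡ 3 (mod 8), (2/779) = -1, so (2/779)^2 = +1.
Reciprocity: 17 ≡ 1 and 779 ≡ 3 (mod 4), so (17/779) = +(779/17).
Reduce top mod 17: now compute (14/17).
Pull out 2: since 17 ≡ 1 (mod 8), (2/17) = +1.
Reciprocity: 7 ≡ 3 and 17 ≡ 1 (mod 4), so (7/17) = +(17/7).
Reduce top mod 7: now compute (3/7).
Reciprocity: 3 ≡ 3 and 7 ≡ 3 (mod 4), so (3/7) = −(7/3).
Reduce top mod 3: now compute (1/3).
Reached (1/3) = 1. Collecting the sign flips along the way, the symbol is -1.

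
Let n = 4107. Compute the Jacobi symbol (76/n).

Pull out 2^2: since 4107 ≡ 3 (mod 8), (2/4107) = -1, so (2/4107)^2 = +1.
Reciprocity: 19 ≡ 3 and 4107 ≡ 3 (mod 4), so (19/4107) = −(4107/19).
Reduce top mod 19: now compute (3/19).
Reciprocity: 3 ≡ 3 and 19 ≡ 3 (mod 4), so (3/19) = −(19/3).
Reduce top mod 3: now compute (1/3).
Reached (1/3) = 1. Collecting the sign flips along the way, the symbol is +1.

1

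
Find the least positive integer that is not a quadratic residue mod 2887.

(2/2887) = +1, so 2 is a residue.
(3/2887) = −1, so 3 is the smallest positive non-residue mod 2887.

3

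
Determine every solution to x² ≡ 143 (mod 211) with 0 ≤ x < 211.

96, 115

Since 211 ≡ 3 (mod 4), a square root of 143 is 143^((211+1)/4) = 143^53 mod 211.
Repeated squaring: 143^2≡193, 143^4≡113, 143^8≡109, 143^16≡65, 143^32≡5 (mod 211).
143^53 = 143^(32+16+4+1) ≡ 96 (mod 211).
Check: 96² = 9216 ≡ 143 (mod 211). The two roots are 96 and 115.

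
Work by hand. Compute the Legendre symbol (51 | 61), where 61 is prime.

Reciprocity: 51 ≡ 3 and 61 ≡ 1 (mod 4), so (51/61) = +(61/51).
Reduce top mod 51: now compute (10/51).
Pull out 2: since 51 ≡ 3 (mod 8), (2/51) = -1.
Reciprocity: 5 ≡ 1 and 51 ≡ 3 (mod 4), so (5/51) = +(51/5).
Reduce top mod 5: now compute (1/5).
Reached (1/5) = 1. Collecting the sign flips along the way, the symbol is -1.

-1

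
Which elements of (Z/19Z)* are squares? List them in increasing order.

Square k = 1,…,9 (k and 19−k give the same square):
1²=1, 2²=4, 3²=9, 4²=16, 5²≡6, 6²≡17, 7²≡11, 8²≡7, 9²≡5 (mod 19).
So the quadratic residues mod 19 are {1, 4, 5, 6, 7, 9, 11, 16, 17}.

1,4,5,6,7,9,11,16,17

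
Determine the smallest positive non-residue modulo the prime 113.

(2/113) = +1, so 2 is a residue.
(3/113) = −1, so 3 is the smallest positive non-residue mod 113.

3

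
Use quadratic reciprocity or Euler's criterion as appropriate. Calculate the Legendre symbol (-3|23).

-1

Euler's criterion: (-3/23) ≡ 20^11 (mod 23).
20^2 ≡ 9 (mod 23)
20^4 ≡ 12 (mod 23)
20^8 ≡ 6 (mod 23)
20^11 = 20^(8+2+1) ≡ 22 (mod 23).
Result is 22 ≡ −1, so (-3/23) = −1.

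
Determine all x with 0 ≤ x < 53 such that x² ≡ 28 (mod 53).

9, 44

53 ≡ 1 (mod 4), so we find a root by search.
Trying successive values, 9² = 81 ≡ 28 (mod 53). The other root is 53 − 9 = 44.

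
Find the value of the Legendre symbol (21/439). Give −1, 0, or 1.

-1

Reciprocity: 21 ≡ 1 and 439 ≡ 3 (mod 4), so (21/439) = +(439/21).
Reduce top mod 21: now compute (19/21).
Reciprocity: 19 ≡ 3 and 21 ≡ 1 (mod 4), so (19/21) = +(21/19).
Reduce top mod 19: now compute (2/19).
Pull out 2: since 19 ≡ 3 (mod 8), (2/19) = -1.
Reached (1/19) = 1. Collecting the sign flips along the way, the symbol is -1.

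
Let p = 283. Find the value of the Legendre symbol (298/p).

1

First reduce: 298 ≡ 15 (mod 283).
Reciprocity: 15 ≡ 3 and 283 ≡ 3 (mod 4), so (15/283) = −(283/15).
Reduce top mod 15: now compute (13/15).
Reciprocity: 13 ≡ 1 and 15 ≡ 3 (mod 4), so (13/15) = +(15/13).
Reduce top mod 13: now compute (2/13).
Pull out 2: since 13 ≡ 5 (mod 8), (2/13) = -1.
Reached (1/13) = 1. Collecting the sign flips along the way, the symbol is +1.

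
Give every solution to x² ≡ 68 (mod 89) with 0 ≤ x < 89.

89 ≡ 1 (mod 4), so we find a root by search.
Trying successive values, 35² = 1225 ≡ 68 (mod 89). The other root is 89 − 35 = 54.

35, 54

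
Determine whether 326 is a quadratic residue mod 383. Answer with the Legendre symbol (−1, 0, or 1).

-1

Pull out 2: since 383 ≡ 7 (mod 8), (2/383) = +1.
Reciprocity: 163 ≡ 3 and 383 ≡ 3 (mod 4), so (163/383) = −(383/163).
Reduce top mod 163: now compute (57/163).
Reciprocity: 57 ≡ 1 and 163 ≡ 3 (mod 4), so (57/163) = +(163/57).
Reduce top mod 57: now compute (49/57).
Reciprocity: 49 ≡ 1 and 57 ≡ 1 (mod 4), so (49/57) = +(57/49).
Reduce top mod 49: now compute (8/49).
Pull out 2^3: since 49 ≡ 1 (mod 8), (2/49) = +1, so (2/49)^3 = +1.
Reached (1/49) = 1. Collecting the sign flips along the way, the symbol is -1.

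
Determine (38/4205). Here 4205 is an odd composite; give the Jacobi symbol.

-1

Pull out 2: since 4205 ≡ 5 (mod 8), (2/4205) = -1.
Reciprocity: 19 ≡ 3 and 4205 ≡ 1 (mod 4), so (19/4205) = +(4205/19).
Reduce top mod 19: now compute (6/19).
Pull out 2: since 19 ≡ 3 (mod 8), (2/19) = -1.
Reciprocity: 3 ≡ 3 and 19 ≡ 3 (mod 4), so (3/19) = −(19/3).
Reduce top mod 3: now compute (1/3).
Reached (1/3) = 1. Collecting the sign flips along the way, the symbol is -1.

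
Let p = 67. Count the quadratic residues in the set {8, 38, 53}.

0

(8/67) = -1 → non-residue.
(38/67) = -1 → non-residue.
(53/67) = -1 → non-residue.
Total quadratic residues among the 3: 0.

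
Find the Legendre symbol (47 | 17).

1

Euler's criterion: (47/17) ≡ 13^8 (mod 17).
13^2 ≡ 16 (mod 17)
13^4 ≡ 1 (mod 17)
13^8 ≡ 1 (mod 17)
13^8 = 13^(8) ≡ 1 (mod 17).
Result is 1, so (47/17) = 1.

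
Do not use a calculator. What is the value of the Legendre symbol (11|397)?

Euler's criterion: (11/397) ≡ 11^198 (mod 397).
11^2 ≡ 121 (mod 397)
11^4 ≡ 349 (mod 397)
11^8 ≡ 319 (mod 397)
11^16 ≡ 129 (mod 397)
11^32 ≡ 364 (mod 397)
11^64 ≡ 295 (mod 397)
11^128 ≡ 82 (mod 397)
11^198 = 11^(128+64+4+2) ≡ 1 (mod 397).
Result is 1, so (11/397) = 1.

1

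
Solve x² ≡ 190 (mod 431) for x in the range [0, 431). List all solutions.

173, 258

Since 431 ≡ 3 (mod 4), a square root of 190 is 190^((431+1)/4) = 190^108 mod 431.
Repeated squaring: 190^2≡327, 190^4≡41, 190^8≡388, 190^16≡125, 190^32≡109, 190^64≡244 (mod 431).
190^108 = 190^(64+32+8+4) ≡ 173 (mod 431).
Check: 173² = 29929 ≡ 190 (mod 431). The two roots are 173 and 258.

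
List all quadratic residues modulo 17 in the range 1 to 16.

Square k = 1,…,8 (k and 17−k give the same square):
1²=1, 2²=4, 3²=9, 4²=16, 5²≡8, 6²≡2, 7²≡15, 8²≡13 (mod 17).
So the quadratic residues mod 17 are {1, 2, 4, 8, 9, 13, 15, 16}.

1 2 4 8 9 13 15 16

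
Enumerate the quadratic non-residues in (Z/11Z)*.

Square k = 1,…,5 (k and 11−k give the same square):
1²=1, 2²=4, 3²=9, 4²≡5, 5²≡3 (mod 11).
The residues are {1, 3, 4, 5, 9}; the non-residues are the remaining 5 nonzero classes.

2, 6, 7, 8, 10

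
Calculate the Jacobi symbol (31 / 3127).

1

Reciprocity: 31 ≡ 3 and 3127 ≡ 3 (mod 4), so (31/3127) = −(3127/31).
Reduce top mod 31: now compute (27/31).
Reciprocity: 27 ≡ 3 and 31 ≡ 3 (mod 4), so (27/31) = −(31/27).
Reduce top mod 27: now compute (4/27).
Pull out 2^2: since 27 ≡ 3 (mod 8), (2/27) = -1, so (2/27)^2 = +1.
Reached (1/27) = 1. Collecting the sign flips along the way, the symbol is +1.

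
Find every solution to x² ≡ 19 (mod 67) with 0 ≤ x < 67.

Since 67 ≡ 3 (mod 4), a square root of 19 is 19^((67+1)/4) = 19^17 mod 67.
Repeated squaring: 19^2≡26, 19^4≡6, 19^8≡36, 19^16≡23 (mod 67).
19^17 = 19^(16+1) ≡ 35 (mod 67).
Check: 35² = 1225 ≡ 19 (mod 67). The two roots are 32 and 35.

32, 35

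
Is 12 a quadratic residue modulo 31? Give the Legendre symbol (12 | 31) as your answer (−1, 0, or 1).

-1

Pull out 2^2: since 31 ≡ 7 (mod 8), (2/31) = +1, so (2/31)^2 = +1.
Reciprocity: 3 ≡ 3 and 31 ≡ 3 (mod 4), so (3/31) = −(31/3).
Reduce top mod 3: now compute (1/3).
Reached (1/3) = 1. Collecting the sign flips along the way, the symbol is -1.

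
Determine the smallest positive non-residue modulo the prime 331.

(2/331) = −1, so 2 is the smallest positive non-residue mod 331.

2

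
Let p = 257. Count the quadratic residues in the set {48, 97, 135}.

1

(48/257) = -1 → non-residue.
(97/257) = -1 → non-residue.
(135/257) = +1 → QR.
Total quadratic residues among the 3: 1.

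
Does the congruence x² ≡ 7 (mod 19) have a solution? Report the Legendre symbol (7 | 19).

1

Euler's criterion: (7/19) ≡ 7^9 (mod 19).
7^2 ≡ 11 (mod 19)
7^4 ≡ 7 (mod 19)
7^8 ≡ 11 (mod 19)
7^9 = 7^(8+1) ≡ 1 (mod 19).
Result is 1, so (7/19) = 1.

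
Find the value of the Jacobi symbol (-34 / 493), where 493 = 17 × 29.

0

First reduce: -34 ≡ 459 (mod 493).
Reciprocity: 459 ≡ 3 and 493 ≡ 1 (mod 4), so (459/493) = +(493/459).
Reduce top mod 459: now compute (34/459).
Pull out 2: since 459 ≡ 3 (mod 8), (2/459) = -1.
Reciprocity: 17 ≡ 1 and 459 ≡ 3 (mod 4), so (17/459) = +(459/17).
Reduce top mod 17: now compute (0/17).
Top reduces to 0: gcd > 1, so the symbol is 0.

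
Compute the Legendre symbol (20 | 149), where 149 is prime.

Euler's criterion: (20/149) ≡ 20^74 (mod 149).
20^2 ≡ 102 (mod 149)
20^4 ≡ 123 (mod 149)
20^8 ≡ 80 (mod 149)
20^16 ≡ 142 (mod 149)
20^32 ≡ 49 (mod 149)
20^64 ≡ 17 (mod 149)
20^74 = 20^(64+8+2) ≡ 1 (mod 149).
Result is 1, so (20/149) = 1.

1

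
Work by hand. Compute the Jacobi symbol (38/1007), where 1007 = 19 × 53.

0

Pull out 2: since 1007 ≡ 7 (mod 8), (2/1007) = +1.
Reciprocity: 19 ≡ 3 and 1007 ≡ 3 (mod 4), so (19/1007) = −(1007/19).
Reduce top mod 19: now compute (0/19).
Top reduces to 0: gcd > 1, so the symbol is 0.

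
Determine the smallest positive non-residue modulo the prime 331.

2

(2/331) = −1, so 2 is the smallest positive non-residue mod 331.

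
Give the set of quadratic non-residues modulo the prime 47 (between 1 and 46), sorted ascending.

Square k = 1,…,23 (k and 47−k give the same square):
1²=1, 2²=4, 3²=9, 4²=16, 5²=25, 6²=36, 7²≡2, 8²≡17, 9²≡34, 10²≡6, 11²≡27, 12²≡3, 13²≡28, 14²≡8, 15²≡37, 16²≡21, 17²≡7, 18²≡42, 19²≡32, 20²≡24, 21²≡18, 22²≡14, 23²≡12 (mod 47).
The residues are {1, 2, 3, 4, 6, 7, 8, 9, 12, 14, 16, 17, 18, 21, 24, 25, 27, 28, 32, 34, 36, 37, 42}; the non-residues are the remaining 23 nonzero classes.

5,10,11,13,15,19,20,22,23,26,29,30,31,33,35,38,39,40,41,43,44,45,46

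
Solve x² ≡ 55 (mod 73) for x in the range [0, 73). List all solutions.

73 ≡ 1 (mod 4), so we find a root by search.
Trying successive values, 36² = 1296 ≡ 55 (mod 73). The other root is 73 − 36 = 37.

36, 37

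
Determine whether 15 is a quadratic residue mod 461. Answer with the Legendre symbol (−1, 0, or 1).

-1

Reciprocity: 15 ≡ 3 and 461 ≡ 1 (mod 4), so (15/461) = +(461/15).
Reduce top mod 15: now compute (11/15).
Reciprocity: 11 ≡ 3 and 15 ≡ 3 (mod 4), so (11/15) = −(15/11).
Reduce top mod 11: now compute (4/11).
Pull out 2^2: since 11 ≡ 3 (mod 8), (2/11) = -1, so (2/11)^2 = +1.
Reached (1/11) = 1. Collecting the sign flips along the way, the symbol is -1.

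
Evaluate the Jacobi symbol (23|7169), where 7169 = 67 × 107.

Reciprocity: 23 ≡ 3 and 7169 ≡ 1 (mod 4), so (23/7169) = +(7169/23).
Reduce top mod 23: now compute (16/23).
Pull out 2^4: since 23 ≡ 7 (mod 8), (2/23) = +1, so (2/23)^4 = +1.
Reached (1/23) = 1. Collecting the sign flips along the way, the symbol is +1.

1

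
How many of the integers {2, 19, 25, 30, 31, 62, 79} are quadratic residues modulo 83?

(2/83) = -1 → non-residue.
(19/83) = -1 → non-residue.
(25/83) = +1 → QR.
(30/83) = +1 → QR.
(31/83) = +1 → QR.
(62/83) = -1 → non-residue.
(79/83) = -1 → non-residue.
Total quadratic residues among the 7: 3.

3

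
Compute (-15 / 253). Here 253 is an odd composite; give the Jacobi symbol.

-1

First reduce: -15 ≡ 238 (mod 253).
Pull out 2: since 253 ≡ 5 (mod 8), (2/253) = -1.
Reciprocity: 119 ≡ 3 and 253 ≡ 1 (mod 4), so (119/253) = +(253/119).
Reduce top mod 119: now compute (15/119).
Reciprocity: 15 ≡ 3 and 119 ≡ 3 (mod 4), so (15/119) = −(119/15).
Reduce top mod 15: now compute (14/15).
Pull out 2: since 15 ≡ 7 (mod 8), (2/15) = +1.
Reciprocity: 7 ≡ 3 and 15 ≡ 3 (mod 4), so (7/15) = −(15/7).
Reduce top mod 7: now compute (1/7).
Reached (1/7) = 1. Collecting the sign flips along the way, the symbol is -1.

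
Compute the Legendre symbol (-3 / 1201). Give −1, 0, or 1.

First reduce: -3 ≡ 1198 (mod 1201).
Pull out 2: since 1201 ≡ 1 (mod 8), (2/1201) = +1.
Reciprocity: 599 ≡ 3 and 1201 ≡ 1 (mod 4), so (599/1201) = +(1201/599).
Reduce top mod 599: now compute (3/599).
Reciprocity: 3 ≡ 3 and 599 ≡ 3 (mod 4), so (3/599) = −(599/3).
Reduce top mod 3: now compute (2/3).
Pull out 2: since 3 ≡ 3 (mod 8), (2/3) = -1.
Reached (1/3) = 1. Collecting the sign flips along the way, the symbol is +1.

1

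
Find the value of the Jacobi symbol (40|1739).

Pull out 2^3: since 1739 ≡ 3 (mod 8), (2/1739) = -1, so (2/1739)^3 = -1.
Reciprocity: 5 ≡ 1 and 1739 ≡ 3 (mod 4), so (5/1739) = +(1739/5).
Reduce top mod 5: now compute (4/5).
Pull out 2^2: since 5 ≡ 5 (mod 8), (2/5) = -1, so (2/5)^2 = +1.
Reached (1/5) = 1. Collecting the sign flips along the way, the symbol is -1.

-1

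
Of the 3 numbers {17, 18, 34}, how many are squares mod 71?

(17/71) = -1 → non-residue.
(18/71) = +1 → QR.
(34/71) = -1 → non-residue.
Total quadratic residues among the 3: 1.

1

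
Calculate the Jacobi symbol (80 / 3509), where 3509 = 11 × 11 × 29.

1

Pull out 2^4: since 3509 ≡ 5 (mod 8), (2/3509) = -1, so (2/3509)^4 = +1.
Reciprocity: 5 ≡ 1 and 3509 ≡ 1 (mod 4), so (5/3509) = +(3509/5).
Reduce top mod 5: now compute (4/5).
Pull out 2^2: since 5 ≡ 5 (mod 8), (2/5) = -1, so (2/5)^2 = +1.
Reached (1/5) = 1. Collecting the sign flips along the way, the symbol is +1.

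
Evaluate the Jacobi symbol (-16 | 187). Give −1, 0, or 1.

First reduce: -16 ≡ 171 (mod 187).
Reciprocity: 171 ≡ 3 and 187 ≡ 3 (mod 4), so (171/187) = −(187/171).
Reduce top mod 171: now compute (16/171).
Pull out 2^4: since 171 ≡ 3 (mod 8), (2/171) = -1, so (2/171)^4 = +1.
Reached (1/171) = 1. Collecting the sign flips along the way, the symbol is -1.

-1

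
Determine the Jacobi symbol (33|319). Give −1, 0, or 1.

Reciprocity: 33 ≡ 1 and 319 ≡ 3 (mod 4), so (33/319) = +(319/33).
Reduce top mod 33: now compute (22/33).
Pull out 2: since 33 ≡ 1 (mod 8), (2/33) = +1.
Reciprocity: 11 ≡ 3 and 33 ≡ 1 (mod 4), so (11/33) = +(33/11).
Reduce top mod 11: now compute (0/11).
Top reduces to 0: gcd > 1, so the symbol is 0.

0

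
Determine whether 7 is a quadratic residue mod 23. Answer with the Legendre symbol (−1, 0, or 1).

-1

Reciprocity: 7 ≡ 3 and 23 ≡ 3 (mod 4), so (7/23) = −(23/7).
Reduce top mod 7: now compute (2/7).
Pull out 2: since 7 ≡ 7 (mod 8), (2/7) = +1.
Reached (1/7) = 1. Collecting the sign flips along the way, the symbol is -1.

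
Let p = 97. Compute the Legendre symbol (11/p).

1

Reciprocity: 11 ≡ 3 and 97 ≡ 1 (mod 4), so (11/97) = +(97/11).
Reduce top mod 11: now compute (9/11).
Reciprocity: 9 ≡ 1 and 11 ≡ 3 (mod 4), so (9/11) = +(11/9).
Reduce top mod 9: now compute (2/9).
Pull out 2: since 9 ≡ 1 (mod 8), (2/9) = +1.
Reached (1/9) = 1. Collecting the sign flips along the way, the symbol is +1.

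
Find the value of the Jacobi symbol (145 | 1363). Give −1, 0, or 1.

0

Reciprocity: 145 ≡ 1 and 1363 ≡ 3 (mod 4), so (145/1363) = +(1363/145).
Reduce top mod 145: now compute (58/145).
Pull out 2: since 145 ≡ 1 (mod 8), (2/145) = +1.
Reciprocity: 29 ≡ 1 and 145 ≡ 1 (mod 4), so (29/145) = +(145/29).
Reduce top mod 29: now compute (0/29).
Top reduces to 0: gcd > 1, so the symbol is 0.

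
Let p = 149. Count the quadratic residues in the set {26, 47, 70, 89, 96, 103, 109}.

(26/149) = +1 → QR.
(47/149) = +1 → QR.
(70/149) = -1 → non-residue.
(89/149) = -1 → non-residue.
(96/149) = +1 → QR.
(103/149) = +1 → QR.
(109/149) = -1 → non-residue.
Total quadratic residues among the 7: 4.

4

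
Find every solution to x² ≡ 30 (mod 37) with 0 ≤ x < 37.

37 ≡ 1 (mod 4), so we find a root by search.
Trying successive values, 17² = 289 ≡ 30 (mod 37). The other root is 37 − 17 = 20.

17, 20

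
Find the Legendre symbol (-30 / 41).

-1

Euler's criterion: (-30/41) ≡ 11^20 (mod 41).
11^2 ≡ 39 (mod 41)
11^4 ≡ 4 (mod 41)
11^8 ≡ 16 (mod 41)
11^16 ≡ 10 (mod 41)
11^20 = 11^(16+4) ≡ 40 (mod 41).
Result is 40 ≡ −1, so (-30/41) = −1.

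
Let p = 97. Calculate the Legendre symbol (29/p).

-1

Reciprocity: 29 ≡ 1 and 97 ≡ 1 (mod 4), so (29/97) = +(97/29).
Reduce top mod 29: now compute (10/29).
Pull out 2: since 29 ≡ 5 (mod 8), (2/29) = -1.
Reciprocity: 5 ≡ 1 and 29 ≡ 1 (mod 4), so (5/29) = +(29/5).
Reduce top mod 5: now compute (4/5).
Pull out 2^2: since 5 ≡ 5 (mod 8), (2/5) = -1, so (2/5)^2 = +1.
Reached (1/5) = 1. Collecting the sign flips along the way, the symbol is -1.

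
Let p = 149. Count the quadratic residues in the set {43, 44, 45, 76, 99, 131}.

(43/149) = -1 → non-residue.
(44/149) = -1 → non-residue.
(45/149) = +1 → QR.
(76/149) = +1 → QR.
(99/149) = -1 → non-residue.
(131/149) = -1 → non-residue.
Total quadratic residues among the 6: 2.

2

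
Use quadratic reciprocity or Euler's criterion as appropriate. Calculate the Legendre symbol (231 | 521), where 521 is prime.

Euler's criterion: (231/521) ≡ 231^260 (mod 521).
231^2 ≡ 219 (mod 521)
231^4 ≡ 29 (mod 521)
231^8 ≡ 320 (mod 521)
231^16 ≡ 284 (mod 521)
231^32 ≡ 422 (mod 521)
231^64 ≡ 423 (mod 521)
231^128 ≡ 226 (mod 521)
231^256 ≡ 18 (mod 521)
231^260 = 231^(256+4) ≡ 1 (mod 521).
Result is 1, so (231/521) = 1.

1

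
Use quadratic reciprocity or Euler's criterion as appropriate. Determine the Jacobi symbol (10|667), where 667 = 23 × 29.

1

Pull out 2: since 667 ≡ 3 (mod 8), (2/667) = -1.
Reciprocity: 5 ≡ 1 and 667 ≡ 3 (mod 4), so (5/667) = +(667/5).
Reduce top mod 5: now compute (2/5).
Pull out 2: since 5 ≡ 5 (mod 8), (2/5) = -1.
Reached (1/5) = 1. Collecting the sign flips along the way, the symbol is +1.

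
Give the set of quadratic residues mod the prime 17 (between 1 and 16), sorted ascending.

1 2 4 8 9 13 15 16

Square k = 1,…,8 (k and 17−k give the same square):
1²=1, 2²=4, 3²=9, 4²=16, 5²≡8, 6²≡2, 7²≡15, 8²≡13 (mod 17).
So the quadratic residues mod 17 are {1, 2, 4, 8, 9, 13, 15, 16}.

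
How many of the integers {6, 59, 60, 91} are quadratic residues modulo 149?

1

(6/149) = +1 → QR.
(59/149) = -1 → non-residue.
(60/149) = -1 → non-residue.
(91/149) = -1 → non-residue.
Total quadratic residues among the 4: 1.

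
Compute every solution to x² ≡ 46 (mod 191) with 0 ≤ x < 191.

76, 115

Since 191 ≡ 3 (mod 4), a square root of 46 is 46^((191+1)/4) = 46^48 mod 191.
Repeated squaring: 46^2≡15, 46^4≡34, 46^8≡10, 46^16≡100, 46^32≡68 (mod 191).
46^48 = 46^(32+16) ≡ 115 (mod 191).
Check: 115² = 13225 ≡ 46 (mod 191). The two roots are 76 and 115.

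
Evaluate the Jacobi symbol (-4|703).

First reduce: -4 ≡ 699 (mod 703).
Reciprocity: 699 ≡ 3 and 703 ≡ 3 (mod 4), so (699/703) = −(703/699).
Reduce top mod 699: now compute (4/699).
Pull out 2^2: since 699 ≡ 3 (mod 8), (2/699) = -1, so (2/699)^2 = +1.
Reached (1/699) = 1. Collecting the sign flips along the way, the symbol is -1.

-1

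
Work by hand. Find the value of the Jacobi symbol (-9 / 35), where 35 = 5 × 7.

First reduce: -9 ≡ 26 (mod 35).
Pull out 2: since 35 ≡ 3 (mod 8), (2/35) = -1.
Reciprocity: 13 ≡ 1 and 35 ≡ 3 (mod 4), so (13/35) = +(35/13).
Reduce top mod 13: now compute (9/13).
Reciprocity: 9 ≡ 1 and 13 ≡ 1 (mod 4), so (9/13) = +(13/9).
Reduce top mod 9: now compute (4/9).
Pull out 2^2: since 9 ≡ 1 (mod 8), (2/9) = +1, so (2/9)^2 = +1.
Reached (1/9) = 1. Collecting the sign flips along the way, the symbol is -1.

-1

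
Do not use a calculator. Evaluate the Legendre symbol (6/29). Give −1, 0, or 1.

1

Pull out 2: since 29 ≡ 5 (mod 8), (2/29) = -1.
Reciprocity: 3 ≡ 3 and 29 ≡ 1 (mod 4), so (3/29) = +(29/3).
Reduce top mod 3: now compute (2/3).
Pull out 2: since 3 ≡ 3 (mod 8), (2/3) = -1.
Reached (1/3) = 1. Collecting the sign flips along the way, the symbol is +1.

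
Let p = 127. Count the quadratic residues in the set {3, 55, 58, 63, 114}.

(3/127) = -1 → non-residue.
(55/127) = -1 → non-residue.
(58/127) = -1 → non-residue.
(63/127) = -1 → non-residue.
(114/127) = -1 → non-residue.
Total quadratic residues among the 5: 0.

0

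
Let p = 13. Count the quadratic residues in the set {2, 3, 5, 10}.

(2/13) = -1 → non-residue.
(3/13) = +1 → QR.
(5/13) = -1 → non-residue.
(10/13) = +1 → QR.
Total quadratic residues among the 4: 2.

2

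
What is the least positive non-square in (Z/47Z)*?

5

(2/47) = +1, so 2 is a residue.
(3/47) = +1, so 3 is a residue.
(4/47) = +1, so 4 is a residue.
(5/47) = −1, so 5 is the smallest positive non-residue mod 47.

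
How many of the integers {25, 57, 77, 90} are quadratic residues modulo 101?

(25/101) = +1 → QR.
(57/101) = -1 → non-residue.
(77/101) = +1 → QR.
(90/101) = -1 → non-residue.
Total quadratic residues among the 4: 2.

2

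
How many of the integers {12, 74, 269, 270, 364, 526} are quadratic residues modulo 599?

5

(12/599) = +1 → QR.
(74/599) = +1 → QR.
(269/599) = +1 → QR.
(270/599) = +1 → QR.
(364/599) = -1 → non-residue.
(526/599) = +1 → QR.
Total quadratic residues among the 6: 5.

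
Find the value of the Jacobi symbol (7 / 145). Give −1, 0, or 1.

Reciprocity: 7 ≡ 3 and 145 ≡ 1 (mod 4), so (7/145) = +(145/7).
Reduce top mod 7: now compute (5/7).
Reciprocity: 5 ≡ 1 and 7 ≡ 3 (mod 4), so (5/7) = +(7/5).
Reduce top mod 5: now compute (2/5).
Pull out 2: since 5 ≡ 5 (mod 8), (2/5) = -1.
Reached (1/5) = 1. Collecting the sign flips along the way, the symbol is -1.

-1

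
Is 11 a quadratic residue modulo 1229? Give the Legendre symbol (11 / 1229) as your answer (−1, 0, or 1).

Reciprocity: 11 ≡ 3 and 1229 ≡ 1 (mod 4), so (11/1229) = +(1229/11).
Reduce top mod 11: now compute (8/11).
Pull out 2^3: since 11 ≡ 3 (mod 8), (2/11) = -1, so (2/11)^3 = -1.
Reached (1/11) = 1. Collecting the sign flips along the way, the symbol is -1.

-1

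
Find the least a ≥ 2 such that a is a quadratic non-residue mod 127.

3

(2/127) = +1, so 2 is a residue.
(3/127) = −1, so 3 is the smallest positive non-residue mod 127.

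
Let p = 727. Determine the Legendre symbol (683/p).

Euler's criterion: (683/727) ≡ 683^363 (mod 727).
683^2 ≡ 482 (mod 727)
683^4 ≡ 411 (mod 727)
683^8 ≡ 257 (mod 727)
683^16 ≡ 619 (mod 727)
683^32 ≡ 32 (mod 727)
683^64 ≡ 297 (mod 727)
683^128 ≡ 242 (mod 727)
683^256 ≡ 404 (mod 727)
683^363 = 683^(256+64+32+8+2+1) ≡ 1 (mod 727).
Result is 1, so (683/727) = 1.

1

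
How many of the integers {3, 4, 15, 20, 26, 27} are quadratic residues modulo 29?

(3/29) = -1 → non-residue.
(4/29) = +1 → QR.
(15/29) = -1 → non-residue.
(20/29) = +1 → QR.
(26/29) = -1 → non-residue.
(27/29) = -1 → non-residue.
Total quadratic residues among the 6: 2.

2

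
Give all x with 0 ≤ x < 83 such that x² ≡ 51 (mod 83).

36, 47

Since 83 ≡ 3 (mod 4), a square root of 51 is 51^((83+1)/4) = 51^21 mod 83.
Repeated squaring: 51^2≡28, 51^4≡37, 51^8≡41, 51^16≡21 (mod 83).
51^21 = 51^(16+4+1) ≡ 36 (mod 83).
Check: 36² = 1296 ≡ 51 (mod 83). The two roots are 36 and 47.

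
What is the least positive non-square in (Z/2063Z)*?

5

(2/2063) = +1, so 2 is a residue.
(3/2063) = +1, so 3 is a residue.
(4/2063) = +1, so 4 is a residue.
(5/2063) = −1, so 5 is the smallest positive non-residue mod 2063.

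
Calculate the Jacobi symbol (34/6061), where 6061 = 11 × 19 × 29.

Pull out 2: since 6061 ≡ 5 (mod 8), (2/6061) = -1.
Reciprocity: 17 ≡ 1 and 6061 ≡ 1 (mod 4), so (17/6061) = +(6061/17).
Reduce top mod 17: now compute (9/17).
Reciprocity: 9 ≡ 1 and 17 ≡ 1 (mod 4), so (9/17) = +(17/9).
Reduce top mod 9: now compute (8/9).
Pull out 2^3: since 9 ≡ 1 (mod 8), (2/9) = +1, so (2/9)^3 = +1.
Reached (1/9) = 1. Collecting the sign flips along the way, the symbol is -1.

-1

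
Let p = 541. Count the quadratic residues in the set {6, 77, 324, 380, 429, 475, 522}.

5

(6/541) = -1 → non-residue.
(77/541) = -1 → non-residue.
(324/541) = +1 → QR.
(380/541) = +1 → QR.
(429/541) = +1 → QR.
(475/541) = +1 → QR.
(522/541) = +1 → QR.
Total quadratic residues among the 7: 5.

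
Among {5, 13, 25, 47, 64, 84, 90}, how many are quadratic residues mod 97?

3

(5/97) = -1 → non-residue.
(13/97) = -1 → non-residue.
(25/97) = +1 → QR.
(47/97) = +1 → QR.
(64/97) = +1 → QR.
(84/97) = -1 → non-residue.
(90/97) = -1 → non-residue.
Total quadratic residues among the 7: 3.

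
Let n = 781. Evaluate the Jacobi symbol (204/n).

1

Pull out 2^2: since 781 ≡ 5 (mod 8), (2/781) = -1, so (2/781)^2 = +1.
Reciprocity: 51 ≡ 3 and 781 ≡ 1 (mod 4), so (51/781) = +(781/51).
Reduce top mod 51: now compute (16/51).
Pull out 2^4: since 51 ≡ 3 (mod 8), (2/51) = -1, so (2/51)^4 = +1.
Reached (1/51) = 1. Collecting the sign flips along the way, the symbol is +1.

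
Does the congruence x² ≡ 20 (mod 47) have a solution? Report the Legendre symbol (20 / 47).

Pull out 2^2: since 47 ≡ 7 (mod 8), (2/47) = +1, so (2/47)^2 = +1.
Reciprocity: 5 ≡ 1 and 47 ≡ 3 (mod 4), so (5/47) = +(47/5).
Reduce top mod 5: now compute (2/5).
Pull out 2: since 5 ≡ 5 (mod 8), (2/5) = -1.
Reached (1/5) = 1. Collecting the sign flips along the way, the symbol is -1.

-1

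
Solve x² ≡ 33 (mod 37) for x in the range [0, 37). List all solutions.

12, 25

37 ≡ 1 (mod 4), so we find a root by search.
Trying successive values, 12² = 144 ≡ 33 (mod 37). The other root is 37 − 12 = 25.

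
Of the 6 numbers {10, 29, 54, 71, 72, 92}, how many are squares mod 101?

(10/101) = -1 → non-residue.
(29/101) = -1 → non-residue.
(54/101) = +1 → QR.
(71/101) = +1 → QR.
(72/101) = -1 → non-residue.
(92/101) = +1 → QR.
Total quadratic residues among the 6: 3.

3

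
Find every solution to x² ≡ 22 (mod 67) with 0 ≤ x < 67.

Since 67 ≡ 3 (mod 4), a square root of 22 is 22^((67+1)/4) = 22^17 mod 67.
Repeated squaring: 22^2≡15, 22^4≡24, 22^8≡40, 22^16≡59 (mod 67).
22^17 = 22^(16+1) ≡ 25 (mod 67).
Check: 25² = 625 ≡ 22 (mod 67). The two roots are 25 and 42.

25, 42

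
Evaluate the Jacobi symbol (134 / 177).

-1

Pull out 2: since 177 ≡ 1 (mod 8), (2/177) = +1.
Reciprocity: 67 ≡ 3 and 177 ≡ 1 (mod 4), so (67/177) = +(177/67).
Reduce top mod 67: now compute (43/67).
Reciprocity: 43 ≡ 3 and 67 ≡ 3 (mod 4), so (43/67) = −(67/43).
Reduce top mod 43: now compute (24/43).
Pull out 2^3: since 43 ≡ 3 (mod 8), (2/43) = -1, so (2/43)^3 = -1.
Reciprocity: 3 ≡ 3 and 43 ≡ 3 (mod 4), so (3/43) = −(43/3).
Reduce top mod 3: now compute (1/3).
Reached (1/3) = 1. Collecting the sign flips along the way, the symbol is -1.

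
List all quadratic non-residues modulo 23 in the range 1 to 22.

5, 7, 10, 11, 14, 15, 17, 19, 20, 21, 22

Square k = 1,…,11 (k and 23−k give the same square):
1²=1, 2²=4, 3²=9, 4²=16, 5²≡2, 6²≡13, 7²≡3, 8²≡18, 9²≡12, 10²≡8, 11²≡6 (mod 23).
The residues are {1, 2, 3, 4, 6, 8, 9, 12, 13, 16, 18}; the non-residues are the remaining 11 nonzero classes.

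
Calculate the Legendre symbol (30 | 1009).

Pull out 2: since 1009 ≡ 1 (mod 8), (2/1009) = +1.
Reciprocity: 15 ≡ 3 and 1009 ≡ 1 (mod 4), so (15/1009) = +(1009/15).
Reduce top mod 15: now compute (4/15).
Pull out 2^2: since 15 ≡ 7 (mod 8), (2/15) = +1, so (2/15)^2 = +1.
Reached (1/15) = 1. Collecting the sign flips along the way, the symbol is +1.

1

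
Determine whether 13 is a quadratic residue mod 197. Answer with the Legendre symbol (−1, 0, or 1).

-1

Euler's criterion: (13/197) ≡ 13^98 (mod 197).
13^2 ≡ 169 (mod 197)
13^4 ≡ 193 (mod 197)
13^8 ≡ 16 (mod 197)
13^16 ≡ 59 (mod 197)
13^32 ≡ 132 (mod 197)
13^64 ≡ 88 (mod 197)
13^98 = 13^(64+32+2) ≡ 196 (mod 197).
Result is 196 ≡ −1, so (13/197) = −1.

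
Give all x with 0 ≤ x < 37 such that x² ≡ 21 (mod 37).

13, 24

37 ≡ 1 (mod 4), so we find a root by search.
Trying successive values, 13² = 169 ≡ 21 (mod 37). The other root is 37 − 13 = 24.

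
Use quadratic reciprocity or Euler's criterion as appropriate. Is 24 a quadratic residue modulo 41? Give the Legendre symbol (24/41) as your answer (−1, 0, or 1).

Pull out 2^3: since 41 ≡ 1 (mod 8), (2/41) = +1, so (2/41)^3 = +1.
Reciprocity: 3 ≡ 3 and 41 ≡ 1 (mod 4), so (3/41) = +(41/3).
Reduce top mod 3: now compute (2/3).
Pull out 2: since 3 ≡ 3 (mod 8), (2/3) = -1.
Reached (1/3) = 1. Collecting the sign flips along the way, the symbol is -1.

-1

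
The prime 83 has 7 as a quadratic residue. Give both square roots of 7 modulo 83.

Since 83 ≡ 3 (mod 4), a square root of 7 is 7^((83+1)/4) = 7^21 mod 83.
Repeated squaring: 7^2≡49, 7^4≡77, 7^8≡36, 7^16≡51 (mod 83).
7^21 = 7^(16+4+1) ≡ 16 (mod 83).
Check: 16² = 256 ≡ 7 (mod 83). The two roots are 16 and 67.

16, 67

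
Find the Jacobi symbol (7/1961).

Reciprocity: 7 ≡ 3 and 1961 ≡ 1 (mod 4), so (7/1961) = +(1961/7).
Reduce top mod 7: now compute (1/7).
Reached (1/7) = 1. Collecting the sign flips along the way, the symbol is +1.

1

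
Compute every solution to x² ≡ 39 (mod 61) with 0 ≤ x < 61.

10, 51

61 ≡ 1 (mod 4), so we find a root by search.
Trying successive values, 10² = 100 ≡ 39 (mod 61). The other root is 61 − 10 = 51.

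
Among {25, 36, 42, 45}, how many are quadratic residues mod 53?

3

(25/53) = +1 → QR.
(36/53) = +1 → QR.
(42/53) = +1 → QR.
(45/53) = -1 → non-residue.
Total quadratic residues among the 4: 3.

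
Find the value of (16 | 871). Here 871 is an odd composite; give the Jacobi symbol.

Pull out 2^4: since 871 ≡ 7 (mod 8), (2/871) = +1, so (2/871)^4 = +1.
Reached (1/871) = 1. Collecting the sign flips along the way, the symbol is +1.

1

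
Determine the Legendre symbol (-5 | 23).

1

First reduce: -5 ≡ 18 (mod 23).
Pull out 2: since 23 ≡ 7 (mod 8), (2/23) = +1.
Reciprocity: 9 ≡ 1 and 23 ≡ 3 (mod 4), so (9/23) = +(23/9).
Reduce top mod 9: now compute (5/9).
Reciprocity: 5 ≡ 1 and 9 ≡ 1 (mod 4), so (5/9) = +(9/5).
Reduce top mod 5: now compute (4/5).
Pull out 2^2: since 5 ≡ 5 (mod 8), (2/5) = -1, so (2/5)^2 = +1.
Reached (1/5) = 1. Collecting the sign flips along the way, the symbol is +1.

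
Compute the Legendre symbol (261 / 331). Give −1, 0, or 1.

Euler's criterion: (261/331) ≡ 261^165 (mod 331).
261^2 ≡ 266 (mod 331)
261^4 ≡ 253 (mod 331)
261^8 ≡ 126 (mod 331)
261^16 ≡ 319 (mod 331)
261^32 ≡ 144 (mod 331)
261^64 ≡ 214 (mod 331)
261^128 ≡ 118 (mod 331)
261^165 = 261^(128+32+4+1) ≡ 330 (mod 331).
Result is 330 ≡ −1, so (261/331) = −1.

-1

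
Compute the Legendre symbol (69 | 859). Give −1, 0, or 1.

Euler's criterion: (69/859) ≡ 69^429 (mod 859).
69^2 ≡ 466 (mod 859)
69^4 ≡ 688 (mod 859)
69^8 ≡ 35 (mod 859)
69^16 ≡ 366 (mod 859)
69^32 ≡ 811 (mod 859)
69^64 ≡ 586 (mod 859)
69^128 ≡ 655 (mod 859)
69^256 ≡ 384 (mod 859)
69^429 = 69^(256+128+32+8+4+1) ≡ 1 (mod 859).
Result is 1, so (69/859) = 1.

1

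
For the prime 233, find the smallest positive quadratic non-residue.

3

(2/233) = +1, so 2 is a residue.
(3/233) = −1, so 3 is the smallest positive non-residue mod 233.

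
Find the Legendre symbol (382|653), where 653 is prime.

-1

Euler's criterion: (382/653) ≡ 382^326 (mod 653).
382^2 ≡ 305 (mod 653)
382^4 ≡ 299 (mod 653)
382^8 ≡ 593 (mod 653)
382^16 ≡ 335 (mod 653)
382^32 ≡ 562 (mod 653)
382^64 ≡ 445 (mod 653)
382^128 ≡ 166 (mod 653)
382^256 ≡ 130 (mod 653)
382^326 = 382^(256+64+4+2) ≡ 652 (mod 653).
Result is 652 ≡ −1, so (382/653) = −1.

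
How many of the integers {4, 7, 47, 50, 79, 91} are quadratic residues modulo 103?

(4/103) = +1 → QR.
(7/103) = +1 → QR.
(47/103) = -1 → non-residue.
(50/103) = +1 → QR.
(79/103) = +1 → QR.
(91/103) = +1 → QR.
Total quadratic residues among the 6: 5.

5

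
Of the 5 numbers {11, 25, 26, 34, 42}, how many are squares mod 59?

2

(11/59) = -1 → non-residue.
(25/59) = +1 → QR.
(26/59) = +1 → QR.
(34/59) = -1 → non-residue.
(42/59) = -1 → non-residue.
Total quadratic residues among the 5: 2.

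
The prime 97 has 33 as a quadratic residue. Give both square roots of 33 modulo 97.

97 ≡ 1 (mod 4), so we find a root by search.
Trying successive values, 18² = 324 ≡ 33 (mod 97). The other root is 97 − 18 = 79.

18, 79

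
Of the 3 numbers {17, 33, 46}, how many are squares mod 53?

2

(17/53) = +1 → QR.
(33/53) = -1 → non-residue.
(46/53) = +1 → QR.
Total quadratic residues among the 3: 2.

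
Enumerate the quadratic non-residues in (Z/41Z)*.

Square k = 1,…,20 (k and 41−k give the same square):
1²=1, 2²=4, 3²=9, 4²=16, 5²=25, 6²=36, 7²≡8, 8²≡23, 9²≡40, 10²≡18, 11²≡39, 12²≡21, 13²≡5, 14²≡32, 15²≡20, 16²≡10, 17²≡2, 18²≡37, 19²≡33, 20²≡31 (mod 41).
The residues are {1, 2, 4, 5, 8, 9, 10, 16, 18, 20, 21, 23, 25, 31, 32, 33, 36, 37, 39, 40}; the non-residues are the remaining 20 nonzero classes.

3, 6, 7, 11, 12, 13, 14, 15, 17, 19, 22, 24, 26, 27, 28, 29, 30, 34, 35, 38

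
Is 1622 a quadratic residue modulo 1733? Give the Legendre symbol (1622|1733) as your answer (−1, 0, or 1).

Pull out 2: since 1733 ≡ 5 (mod 8), (2/1733) = -1.
Reciprocity: 811 ≡ 3 and 1733 ≡ 1 (mod 4), so (811/1733) = +(1733/811).
Reduce top mod 811: now compute (111/811).
Reciprocity: 111 ≡ 3 and 811 ≡ 3 (mod 4), so (111/811) = −(811/111).
Reduce top mod 111: now compute (34/111).
Pull out 2: since 111 ≡ 7 (mod 8), (2/111) = +1.
Reciprocity: 17 ≡ 1 and 111 ≡ 3 (mod 4), so (17/111) = +(111/17).
Reduce top mod 17: now compute (9/17).
Reciprocity: 9 ≡ 1 and 17 ≡ 1 (mod 4), so (9/17) = +(17/9).
Reduce top mod 9: now compute (8/9).
Pull out 2^3: since 9 ≡ 1 (mod 8), (2/9) = +1, so (2/9)^3 = +1.
Reached (1/9) = 1. Collecting the sign flips along the way, the symbol is +1.

1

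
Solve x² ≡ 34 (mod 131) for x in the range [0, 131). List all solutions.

54, 77

Since 131 ≡ 3 (mod 4), a square root of 34 is 34^((131+1)/4) = 34^33 mod 131.
Repeated squaring: 34^2≡108, 34^4≡5, 34^8≡25, 34^16≡101, 34^32≡114 (mod 131).
34^33 = 34^(32+1) ≡ 77 (mod 131).
Check: 77² = 5929 ≡ 34 (mod 131). The two roots are 54 and 77.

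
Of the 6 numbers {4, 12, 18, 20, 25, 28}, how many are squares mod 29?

(4/29) = +1 → QR.
(12/29) = -1 → non-residue.
(18/29) = -1 → non-residue.
(20/29) = +1 → QR.
(25/29) = +1 → QR.
(28/29) = +1 → QR.
Total quadratic residues among the 6: 4.

4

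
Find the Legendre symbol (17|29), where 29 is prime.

-1

Reciprocity: 17 ≡ 1 and 29 ≡ 1 (mod 4), so (17/29) = +(29/17).
Reduce top mod 17: now compute (12/17).
Pull out 2^2: since 17 ≡ 1 (mod 8), (2/17) = +1, so (2/17)^2 = +1.
Reciprocity: 3 ≡ 3 and 17 ≡ 1 (mod 4), so (3/17) = +(17/3).
Reduce top mod 3: now compute (2/3).
Pull out 2: since 3 ≡ 3 (mod 8), (2/3) = -1.
Reached (1/3) = 1. Collecting the sign flips along the way, the symbol is -1.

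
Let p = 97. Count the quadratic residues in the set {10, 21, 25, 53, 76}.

2

(10/97) = -1 → non-residue.
(21/97) = -1 → non-residue.
(25/97) = +1 → QR.
(53/97) = +1 → QR.
(76/97) = -1 → non-residue.
Total quadratic residues among the 5: 2.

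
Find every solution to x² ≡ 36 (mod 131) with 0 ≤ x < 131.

Since 131 ≡ 3 (mod 4), a square root of 36 is 36^((131+1)/4) = 36^33 mod 131.
Repeated squaring: 36^2≡117, 36^4≡65, 36^8≡33, 36^16≡41, 36^32≡109 (mod 131).
36^33 = 36^(32+1) ≡ 125 (mod 131).
Check: 125² = 15625 ≡ 36 (mod 131). The two roots are 6 and 125.

6, 125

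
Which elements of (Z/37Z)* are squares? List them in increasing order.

1 3 4 7 9 10 11 12 16 21 25 26 27 28 30 33 34 36

Square k = 1,…,18 (k and 37−k give the same square):
1²=1, 2²=4, 3²=9, 4²=16, 5²=25, 6²=36, 7²≡12, 8²≡27, 9²≡7, 10²≡26, 11²≡10, 12²≡33, 13²≡21, 14²≡11, 15²≡3, 16²≡34, 17²≡30, 18²≡28 (mod 37).
So the quadratic residues mod 37 are {1, 3, 4, 7, 9, 10, 11, 12, 16, 21, 25, 26, 27, 28, 30, 33, 34, 36}.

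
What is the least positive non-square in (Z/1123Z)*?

2

(2/1123) = −1, so 2 is the smallest positive non-residue mod 1123.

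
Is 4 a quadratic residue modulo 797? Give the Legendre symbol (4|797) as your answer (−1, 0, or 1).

1

Euler's criterion: (4/797) ≡ 4^398 (mod 797).
4^2 ≡ 16 (mod 797)
4^4 ≡ 256 (mod 797)
4^8 ≡ 182 (mod 797)
4^16 ≡ 447 (mod 797)
4^32 ≡ 559 (mod 797)
4^64 ≡ 57 (mod 797)
4^128 ≡ 61 (mod 797)
4^256 ≡ 533 (mod 797)
4^398 = 4^(256+128+8+4+2) ≡ 1 (mod 797).
Result is 1, so (4/797) = 1.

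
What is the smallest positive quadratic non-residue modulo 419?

2

(2/419) = −1, so 2 is the smallest positive non-residue mod 419.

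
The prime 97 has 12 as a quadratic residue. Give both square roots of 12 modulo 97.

97 ≡ 1 (mod 4), so we find a root by search.
Trying successive values, 20² = 400 ≡ 12 (mod 97). The other root is 97 − 20 = 77.

20, 77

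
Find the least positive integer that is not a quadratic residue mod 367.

(2/367) = +1, so 2 is a residue.
(3/367) = −1, so 3 is the smallest positive non-residue mod 367.

3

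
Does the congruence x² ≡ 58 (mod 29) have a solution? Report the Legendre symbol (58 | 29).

First reduce: 58 ≡ 0 (mod 29).
Top reduces to 0: gcd > 1, so the symbol is 0.

0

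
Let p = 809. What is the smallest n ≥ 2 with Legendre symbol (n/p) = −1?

3

(2/809) = +1, so 2 is a residue.
(3/809) = −1, so 3 is the smallest positive non-residue mod 809.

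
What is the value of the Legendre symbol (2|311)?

1

Pull out 2: since 311 ≡ 7 (mod 8), (2/311) = +1.
Reached (1/311) = 1. Collecting the sign flips along the way, the symbol is +1.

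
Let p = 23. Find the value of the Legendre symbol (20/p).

Euler's criterion: (20/23) ≡ 20^11 (mod 23).
20^2 ≡ 9 (mod 23)
20^4 ≡ 12 (mod 23)
20^8 ≡ 6 (mod 23)
20^11 = 20^(8+2+1) ≡ 22 (mod 23).
Result is 22 ≡ −1, so (20/23) = −1.

-1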